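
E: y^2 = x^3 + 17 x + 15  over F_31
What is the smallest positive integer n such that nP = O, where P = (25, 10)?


Compute successive multiples of P until we hit O:
  1P = (25, 10)
  2P = (22, 1)
  3P = (24, 24)
  4P = (23, 24)
  5P = (1, 8)
  6P = (19, 6)
  7P = (15, 7)
  8P = (10, 10)
  ... (continuing to 34P)
  34P = O

ord(P) = 34


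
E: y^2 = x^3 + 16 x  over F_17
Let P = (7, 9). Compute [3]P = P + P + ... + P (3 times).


k = 3 = 11_2 (binary, LSB first: 11)
Double-and-add from P = (7, 9):
  bit 0 = 1: acc = O + (7, 9) = (7, 9)
  bit 1 = 1: acc = (7, 9) + (1, 0) = (7, 8)

3P = (7, 8)


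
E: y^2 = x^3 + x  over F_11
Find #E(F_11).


For each x in F_11, count y with y^2 = x^3 + 1 x + 0 mod 11:
  x = 0: RHS = 0, y in [0]  -> 1 point(s)
  x = 5: RHS = 9, y in [3, 8]  -> 2 point(s)
  x = 7: RHS = 9, y in [3, 8]  -> 2 point(s)
  x = 8: RHS = 3, y in [5, 6]  -> 2 point(s)
  x = 9: RHS = 1, y in [1, 10]  -> 2 point(s)
  x = 10: RHS = 9, y in [3, 8]  -> 2 point(s)
Affine points: 11. Add the point at infinity: total = 12.

#E(F_11) = 12


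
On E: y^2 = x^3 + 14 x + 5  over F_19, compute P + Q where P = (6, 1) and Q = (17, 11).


P != Q, so use the chord formula.
s = (y2 - y1) / (x2 - x1) = (10) / (11) mod 19 = 13
x3 = s^2 - x1 - x2 mod 19 = 13^2 - 6 - 17 = 13
y3 = s (x1 - x3) - y1 mod 19 = 13 * (6 - 13) - 1 = 3

P + Q = (13, 3)


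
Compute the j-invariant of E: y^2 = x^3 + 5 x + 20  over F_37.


Delta = -16(4 a^3 + 27 b^2) mod 37 = 19
-1728 * (4 a)^3 = -1728 * (4*5)^3 mod 37 = 14
j = 14 * 19^(-1) mod 37 = 28

j = 28 (mod 37)


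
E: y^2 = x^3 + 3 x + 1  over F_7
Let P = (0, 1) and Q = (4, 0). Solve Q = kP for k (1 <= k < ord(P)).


Enumerate multiples of P until we hit Q = (4, 0):
  1P = (0, 1)
  2P = (4, 0)
Match found at i = 2.

k = 2


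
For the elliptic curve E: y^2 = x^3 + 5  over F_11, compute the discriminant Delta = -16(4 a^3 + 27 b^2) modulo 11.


4 a^3 + 27 b^2 = 4*0^3 + 27*5^2 = 0 + 675 = 675
Delta = -16 * (675) = -10800
Delta mod 11 = 2

Delta = 2 (mod 11)


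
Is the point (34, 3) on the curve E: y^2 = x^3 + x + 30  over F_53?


Check whether y^2 = x^3 + 1 x + 30 (mod 53) for (x, y) = (34, 3).
LHS: y^2 = 3^2 mod 53 = 9
RHS: x^3 + 1 x + 30 = 34^3 + 1*34 + 30 mod 53 = 42
LHS != RHS

No, not on the curve


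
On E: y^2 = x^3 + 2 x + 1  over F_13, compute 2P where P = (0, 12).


Doubling: s = (3 x1^2 + a) / (2 y1)
s = (3*0^2 + 2) / (2*12) mod 13 = 12
x3 = s^2 - 2 x1 mod 13 = 12^2 - 2*0 = 1
y3 = s (x1 - x3) - y1 mod 13 = 12 * (0 - 1) - 12 = 2

2P = (1, 2)


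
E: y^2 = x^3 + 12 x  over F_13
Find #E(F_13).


For each x in F_13, count y with y^2 = x^3 + 12 x + 0 mod 13:
  x = 0: RHS = 0, y in [0]  -> 1 point(s)
  x = 1: RHS = 0, y in [0]  -> 1 point(s)
  x = 5: RHS = 3, y in [4, 9]  -> 2 point(s)
  x = 8: RHS = 10, y in [6, 7]  -> 2 point(s)
  x = 12: RHS = 0, y in [0]  -> 1 point(s)
Affine points: 7. Add the point at infinity: total = 8.

#E(F_13) = 8


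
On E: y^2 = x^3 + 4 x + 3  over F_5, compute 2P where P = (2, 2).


k = 2 = 10_2 (binary, LSB first: 01)
Double-and-add from P = (2, 2):
  bit 0 = 0: acc unchanged = O
  bit 1 = 1: acc = O + (2, 3) = (2, 3)

2P = (2, 3)


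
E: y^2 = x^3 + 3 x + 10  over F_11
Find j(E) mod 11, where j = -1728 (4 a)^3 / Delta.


Delta = -16(4 a^3 + 27 b^2) mod 11 = 7
-1728 * (4 a)^3 = -1728 * (4*3)^3 mod 11 = 10
j = 10 * 7^(-1) mod 11 = 3

j = 3 (mod 11)


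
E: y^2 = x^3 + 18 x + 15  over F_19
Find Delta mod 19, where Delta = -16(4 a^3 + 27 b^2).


4 a^3 + 27 b^2 = 4*18^3 + 27*15^2 = 23328 + 6075 = 29403
Delta = -16 * (29403) = -470448
Delta mod 19 = 11

Delta = 11 (mod 19)


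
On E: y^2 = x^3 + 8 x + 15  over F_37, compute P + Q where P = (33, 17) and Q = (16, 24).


P != Q, so use the chord formula.
s = (y2 - y1) / (x2 - x1) = (7) / (20) mod 37 = 17
x3 = s^2 - x1 - x2 mod 37 = 17^2 - 33 - 16 = 18
y3 = s (x1 - x3) - y1 mod 37 = 17 * (33 - 18) - 17 = 16

P + Q = (18, 16)


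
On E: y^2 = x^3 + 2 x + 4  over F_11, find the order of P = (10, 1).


Compute successive multiples of P until we hit O:
  1P = (10, 1)
  2P = (0, 2)
  3P = (2, 7)
  4P = (3, 2)
  5P = (7, 8)
  6P = (8, 9)
  7P = (9, 6)
  8P = (6, 1)
  ... (continuing to 17P)
  17P = O

ord(P) = 17


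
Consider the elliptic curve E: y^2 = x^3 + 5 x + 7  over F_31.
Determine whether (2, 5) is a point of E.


Check whether y^2 = x^3 + 5 x + 7 (mod 31) for (x, y) = (2, 5).
LHS: y^2 = 5^2 mod 31 = 25
RHS: x^3 + 5 x + 7 = 2^3 + 5*2 + 7 mod 31 = 25
LHS = RHS

Yes, on the curve


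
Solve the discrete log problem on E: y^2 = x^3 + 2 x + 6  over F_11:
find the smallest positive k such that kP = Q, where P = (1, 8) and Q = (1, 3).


Enumerate multiples of P until we hit Q = (1, 3):
  1P = (1, 8)
  2P = (10, 5)
  3P = (5, 8)
  4P = (5, 3)
  5P = (10, 6)
  6P = (1, 3)
Match found at i = 6.

k = 6


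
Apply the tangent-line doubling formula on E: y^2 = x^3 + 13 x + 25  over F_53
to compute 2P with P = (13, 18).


Doubling: s = (3 x1^2 + a) / (2 y1)
s = (3*13^2 + 13) / (2*18) mod 53 = 38
x3 = s^2 - 2 x1 mod 53 = 38^2 - 2*13 = 40
y3 = s (x1 - x3) - y1 mod 53 = 38 * (13 - 40) - 18 = 16

2P = (40, 16)


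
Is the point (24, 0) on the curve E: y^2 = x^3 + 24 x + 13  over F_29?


Check whether y^2 = x^3 + 24 x + 13 (mod 29) for (x, y) = (24, 0).
LHS: y^2 = 0^2 mod 29 = 0
RHS: x^3 + 24 x + 13 = 24^3 + 24*24 + 13 mod 29 = 0
LHS = RHS

Yes, on the curve


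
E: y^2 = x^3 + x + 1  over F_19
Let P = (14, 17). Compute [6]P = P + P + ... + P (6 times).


k = 6 = 110_2 (binary, LSB first: 011)
Double-and-add from P = (14, 17):
  bit 0 = 0: acc unchanged = O
  bit 1 = 1: acc = O + (10, 2) = (10, 2)
  bit 2 = 1: acc = (10, 2) + (15, 16) = (14, 2)

6P = (14, 2)


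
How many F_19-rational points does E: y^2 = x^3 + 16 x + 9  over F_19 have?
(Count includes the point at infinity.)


For each x in F_19, count y with y^2 = x^3 + 16 x + 9 mod 19:
  x = 0: RHS = 9, y in [3, 16]  -> 2 point(s)
  x = 1: RHS = 7, y in [8, 11]  -> 2 point(s)
  x = 2: RHS = 11, y in [7, 12]  -> 2 point(s)
  x = 4: RHS = 4, y in [2, 17]  -> 2 point(s)
  x = 5: RHS = 5, y in [9, 10]  -> 2 point(s)
  x = 6: RHS = 17, y in [6, 13]  -> 2 point(s)
  x = 13: RHS = 1, y in [1, 18]  -> 2 point(s)
  x = 17: RHS = 7, y in [8, 11]  -> 2 point(s)
  x = 18: RHS = 11, y in [7, 12]  -> 2 point(s)
Affine points: 18. Add the point at infinity: total = 19.

#E(F_19) = 19


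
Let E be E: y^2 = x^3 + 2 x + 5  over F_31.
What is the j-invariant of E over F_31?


Delta = -16(4 a^3 + 27 b^2) mod 31 = 3
-1728 * (4 a)^3 = -1728 * (4*2)^3 mod 31 = 4
j = 4 * 3^(-1) mod 31 = 22

j = 22 (mod 31)


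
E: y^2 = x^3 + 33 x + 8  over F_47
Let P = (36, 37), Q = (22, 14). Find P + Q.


P != Q, so use the chord formula.
s = (y2 - y1) / (x2 - x1) = (24) / (33) mod 47 = 5
x3 = s^2 - x1 - x2 mod 47 = 5^2 - 36 - 22 = 14
y3 = s (x1 - x3) - y1 mod 47 = 5 * (36 - 14) - 37 = 26

P + Q = (14, 26)


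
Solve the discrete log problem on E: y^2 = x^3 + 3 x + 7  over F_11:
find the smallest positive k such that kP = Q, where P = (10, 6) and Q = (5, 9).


Enumerate multiples of P until we hit Q = (5, 9):
  1P = (10, 6)
  2P = (5, 2)
  3P = (5, 9)
Match found at i = 3.

k = 3


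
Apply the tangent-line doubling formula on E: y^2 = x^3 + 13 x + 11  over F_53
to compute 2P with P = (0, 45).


Doubling: s = (3 x1^2 + a) / (2 y1)
s = (3*0^2 + 13) / (2*45) mod 53 = 29
x3 = s^2 - 2 x1 mod 53 = 29^2 - 2*0 = 46
y3 = s (x1 - x3) - y1 mod 53 = 29 * (0 - 46) - 45 = 52

2P = (46, 52)


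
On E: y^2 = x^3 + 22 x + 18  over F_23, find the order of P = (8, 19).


Compute successive multiples of P until we hit O:
  1P = (8, 19)
  2P = (11, 21)
  3P = (7, 20)
  4P = (9, 5)
  5P = (18, 6)
  6P = (21, 14)
  7P = (0, 8)
  8P = (0, 15)
  ... (continuing to 15P)
  15P = O

ord(P) = 15


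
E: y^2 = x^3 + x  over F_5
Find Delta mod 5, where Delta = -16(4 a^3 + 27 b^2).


4 a^3 + 27 b^2 = 4*1^3 + 27*0^2 = 4 + 0 = 4
Delta = -16 * (4) = -64
Delta mod 5 = 1

Delta = 1 (mod 5)


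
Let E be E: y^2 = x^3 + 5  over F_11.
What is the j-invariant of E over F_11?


Delta = -16(4 a^3 + 27 b^2) mod 11 = 2
-1728 * (4 a)^3 = -1728 * (4*0)^3 mod 11 = 0
j = 0 * 2^(-1) mod 11 = 0

j = 0 (mod 11)


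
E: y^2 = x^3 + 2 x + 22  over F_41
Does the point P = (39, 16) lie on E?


Check whether y^2 = x^3 + 2 x + 22 (mod 41) for (x, y) = (39, 16).
LHS: y^2 = 16^2 mod 41 = 10
RHS: x^3 + 2 x + 22 = 39^3 + 2*39 + 22 mod 41 = 10
LHS = RHS

Yes, on the curve


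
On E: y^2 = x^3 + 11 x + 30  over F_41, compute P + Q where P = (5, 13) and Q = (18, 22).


P != Q, so use the chord formula.
s = (y2 - y1) / (x2 - x1) = (9) / (13) mod 41 = 7
x3 = s^2 - x1 - x2 mod 41 = 7^2 - 5 - 18 = 26
y3 = s (x1 - x3) - y1 mod 41 = 7 * (5 - 26) - 13 = 4

P + Q = (26, 4)


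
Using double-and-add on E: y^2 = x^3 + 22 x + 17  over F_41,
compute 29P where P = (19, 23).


k = 29 = 11101_2 (binary, LSB first: 10111)
Double-and-add from P = (19, 23):
  bit 0 = 1: acc = O + (19, 23) = (19, 23)
  bit 1 = 0: acc unchanged = (19, 23)
  bit 2 = 1: acc = (19, 23) + (11, 14) = (27, 9)
  bit 3 = 1: acc = (27, 9) + (21, 33) = (9, 1)
  bit 4 = 1: acc = (9, 1) + (30, 24) = (27, 32)

29P = (27, 32)


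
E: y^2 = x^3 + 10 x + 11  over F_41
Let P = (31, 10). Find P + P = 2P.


Doubling: s = (3 x1^2 + a) / (2 y1)
s = (3*31^2 + 10) / (2*10) mod 41 = 36
x3 = s^2 - 2 x1 mod 41 = 36^2 - 2*31 = 4
y3 = s (x1 - x3) - y1 mod 41 = 36 * (31 - 4) - 10 = 19

2P = (4, 19)


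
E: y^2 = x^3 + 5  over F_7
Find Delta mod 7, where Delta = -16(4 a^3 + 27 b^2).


4 a^3 + 27 b^2 = 4*0^3 + 27*5^2 = 0 + 675 = 675
Delta = -16 * (675) = -10800
Delta mod 7 = 1

Delta = 1 (mod 7)


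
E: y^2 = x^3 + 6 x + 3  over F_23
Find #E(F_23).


For each x in F_23, count y with y^2 = x^3 + 6 x + 3 mod 23:
  x = 0: RHS = 3, y in [7, 16]  -> 2 point(s)
  x = 2: RHS = 0, y in [0]  -> 1 point(s)
  x = 3: RHS = 2, y in [5, 18]  -> 2 point(s)
  x = 6: RHS = 2, y in [5, 18]  -> 2 point(s)
  x = 9: RHS = 4, y in [2, 21]  -> 2 point(s)
  x = 12: RHS = 9, y in [3, 20]  -> 2 point(s)
  x = 13: RHS = 1, y in [1, 22]  -> 2 point(s)
  x = 14: RHS = 2, y in [5, 18]  -> 2 point(s)
  x = 15: RHS = 18, y in [8, 15]  -> 2 point(s)
  x = 16: RHS = 9, y in [3, 20]  -> 2 point(s)
  x = 17: RHS = 4, y in [2, 21]  -> 2 point(s)
  x = 18: RHS = 9, y in [3, 20]  -> 2 point(s)
  x = 20: RHS = 4, y in [2, 21]  -> 2 point(s)
  x = 21: RHS = 6, y in [11, 12]  -> 2 point(s)
Affine points: 27. Add the point at infinity: total = 28.

#E(F_23) = 28


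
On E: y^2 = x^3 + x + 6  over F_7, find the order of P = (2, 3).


Compute successive multiples of P until we hit O:
  1P = (2, 3)
  2P = (4, 2)
  3P = (3, 1)
  4P = (6, 5)
  5P = (1, 1)
  6P = (1, 6)
  7P = (6, 2)
  8P = (3, 6)
  ... (continuing to 11P)
  11P = O

ord(P) = 11


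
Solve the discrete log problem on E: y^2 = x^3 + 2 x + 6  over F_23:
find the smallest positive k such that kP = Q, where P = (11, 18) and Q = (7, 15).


Enumerate multiples of P until we hit Q = (7, 15):
  1P = (11, 18)
  2P = (5, 16)
  3P = (2, 8)
  4P = (3, 19)
  5P = (18, 3)
  6P = (0, 11)
  7P = (1, 3)
  8P = (19, 16)
  9P = (6, 21)
  10P = (22, 7)
  11P = (14, 8)
  12P = (4, 20)
  13P = (17, 10)
  14P = (7, 15)
Match found at i = 14.

k = 14


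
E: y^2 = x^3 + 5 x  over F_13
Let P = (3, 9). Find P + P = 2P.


Doubling: s = (3 x1^2 + a) / (2 y1)
s = (3*3^2 + 5) / (2*9) mod 13 = 9
x3 = s^2 - 2 x1 mod 13 = 9^2 - 2*3 = 10
y3 = s (x1 - x3) - y1 mod 13 = 9 * (3 - 10) - 9 = 6

2P = (10, 6)


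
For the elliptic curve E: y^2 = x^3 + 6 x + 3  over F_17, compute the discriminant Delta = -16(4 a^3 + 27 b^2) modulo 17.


4 a^3 + 27 b^2 = 4*6^3 + 27*3^2 = 864 + 243 = 1107
Delta = -16 * (1107) = -17712
Delta mod 17 = 2

Delta = 2 (mod 17)


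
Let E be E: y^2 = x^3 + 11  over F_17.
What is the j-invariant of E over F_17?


Delta = -16(4 a^3 + 27 b^2) mod 17 = 3
-1728 * (4 a)^3 = -1728 * (4*0)^3 mod 17 = 0
j = 0 * 3^(-1) mod 17 = 0

j = 0 (mod 17)


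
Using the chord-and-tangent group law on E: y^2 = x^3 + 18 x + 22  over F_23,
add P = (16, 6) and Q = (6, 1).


P != Q, so use the chord formula.
s = (y2 - y1) / (x2 - x1) = (18) / (13) mod 23 = 12
x3 = s^2 - x1 - x2 mod 23 = 12^2 - 16 - 6 = 7
y3 = s (x1 - x3) - y1 mod 23 = 12 * (16 - 7) - 6 = 10

P + Q = (7, 10)


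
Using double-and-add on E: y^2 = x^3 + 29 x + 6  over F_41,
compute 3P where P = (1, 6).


k = 3 = 11_2 (binary, LSB first: 11)
Double-and-add from P = (1, 6):
  bit 0 = 1: acc = O + (1, 6) = (1, 6)
  bit 1 = 1: acc = (1, 6) + (37, 21) = (12, 27)

3P = (12, 27)


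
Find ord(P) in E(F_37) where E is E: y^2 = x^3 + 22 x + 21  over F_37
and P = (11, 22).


Compute successive multiples of P until we hit O:
  1P = (11, 22)
  2P = (6, 31)
  3P = (4, 32)
  4P = (18, 25)
  5P = (18, 12)
  6P = (4, 5)
  7P = (6, 6)
  8P = (11, 15)
  ... (continuing to 9P)
  9P = O

ord(P) = 9


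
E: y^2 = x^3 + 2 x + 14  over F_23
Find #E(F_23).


For each x in F_23, count y with y^2 = x^3 + 2 x + 14 mod 23:
  x = 2: RHS = 3, y in [7, 16]  -> 2 point(s)
  x = 3: RHS = 1, y in [1, 22]  -> 2 point(s)
  x = 6: RHS = 12, y in [9, 14]  -> 2 point(s)
  x = 7: RHS = 3, y in [7, 16]  -> 2 point(s)
  x = 8: RHS = 13, y in [6, 17]  -> 2 point(s)
  x = 9: RHS = 2, y in [5, 18]  -> 2 point(s)
  x = 12: RHS = 18, y in [8, 15]  -> 2 point(s)
  x = 13: RHS = 6, y in [11, 12]  -> 2 point(s)
  x = 14: RHS = 3, y in [7, 16]  -> 2 point(s)
  x = 16: RHS = 2, y in [5, 18]  -> 2 point(s)
  x = 17: RHS = 16, y in [4, 19]  -> 2 point(s)
  x = 20: RHS = 4, y in [2, 21]  -> 2 point(s)
  x = 21: RHS = 2, y in [5, 18]  -> 2 point(s)
Affine points: 26. Add the point at infinity: total = 27.

#E(F_23) = 27


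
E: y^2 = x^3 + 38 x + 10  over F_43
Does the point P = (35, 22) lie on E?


Check whether y^2 = x^3 + 38 x + 10 (mod 43) for (x, y) = (35, 22).
LHS: y^2 = 22^2 mod 43 = 11
RHS: x^3 + 38 x + 10 = 35^3 + 38*35 + 10 mod 43 = 11
LHS = RHS

Yes, on the curve


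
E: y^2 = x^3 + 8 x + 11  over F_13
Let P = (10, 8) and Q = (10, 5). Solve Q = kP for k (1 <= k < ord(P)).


Enumerate multiples of P until we hit Q = (10, 5):
  1P = (10, 8)
  2P = (2, 3)
  3P = (2, 10)
  4P = (10, 5)
Match found at i = 4.

k = 4


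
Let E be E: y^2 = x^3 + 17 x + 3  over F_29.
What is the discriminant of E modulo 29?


4 a^3 + 27 b^2 = 4*17^3 + 27*3^2 = 19652 + 243 = 19895
Delta = -16 * (19895) = -318320
Delta mod 29 = 13

Delta = 13 (mod 29)


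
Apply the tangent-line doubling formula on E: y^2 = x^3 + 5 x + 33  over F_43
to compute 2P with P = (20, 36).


Doubling: s = (3 x1^2 + a) / (2 y1)
s = (3*20^2 + 5) / (2*36) mod 43 = 3
x3 = s^2 - 2 x1 mod 43 = 3^2 - 2*20 = 12
y3 = s (x1 - x3) - y1 mod 43 = 3 * (20 - 12) - 36 = 31

2P = (12, 31)


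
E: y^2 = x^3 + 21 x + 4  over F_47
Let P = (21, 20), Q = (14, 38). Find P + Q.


P != Q, so use the chord formula.
s = (y2 - y1) / (x2 - x1) = (18) / (40) mod 47 = 31
x3 = s^2 - x1 - x2 mod 47 = 31^2 - 21 - 14 = 33
y3 = s (x1 - x3) - y1 mod 47 = 31 * (21 - 33) - 20 = 31

P + Q = (33, 31)


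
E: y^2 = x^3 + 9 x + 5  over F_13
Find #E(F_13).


For each x in F_13, count y with y^2 = x^3 + 9 x + 5 mod 13:
  x = 4: RHS = 1, y in [1, 12]  -> 2 point(s)
  x = 8: RHS = 4, y in [2, 11]  -> 2 point(s)
  x = 9: RHS = 9, y in [3, 10]  -> 2 point(s)
  x = 10: RHS = 3, y in [4, 9]  -> 2 point(s)
Affine points: 8. Add the point at infinity: total = 9.

#E(F_13) = 9


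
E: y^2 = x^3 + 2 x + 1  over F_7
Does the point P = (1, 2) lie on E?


Check whether y^2 = x^3 + 2 x + 1 (mod 7) for (x, y) = (1, 2).
LHS: y^2 = 2^2 mod 7 = 4
RHS: x^3 + 2 x + 1 = 1^3 + 2*1 + 1 mod 7 = 4
LHS = RHS

Yes, on the curve


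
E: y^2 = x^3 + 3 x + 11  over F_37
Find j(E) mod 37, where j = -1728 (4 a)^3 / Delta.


Delta = -16(4 a^3 + 27 b^2) mod 37 = 20
-1728 * (4 a)^3 = -1728 * (4*3)^3 mod 37 = 27
j = 27 * 20^(-1) mod 37 = 18

j = 18 (mod 37)


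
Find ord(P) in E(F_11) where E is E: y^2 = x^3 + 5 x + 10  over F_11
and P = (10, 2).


Compute successive multiples of P until we hit O:
  1P = (10, 2)
  2P = (6, 6)
  3P = (7, 6)
  4P = (8, 10)
  5P = (9, 5)
  6P = (1, 4)
  7P = (1, 7)
  8P = (9, 6)
  ... (continuing to 13P)
  13P = O

ord(P) = 13


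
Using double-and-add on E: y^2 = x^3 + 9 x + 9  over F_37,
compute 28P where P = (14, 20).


k = 28 = 11100_2 (binary, LSB first: 00111)
Double-and-add from P = (14, 20):
  bit 0 = 0: acc unchanged = O
  bit 1 = 0: acc unchanged = O
  bit 2 = 1: acc = O + (0, 34) = (0, 34)
  bit 3 = 1: acc = (0, 34) + (30, 11) = (11, 25)
  bit 4 = 1: acc = (11, 25) + (23, 5) = (14, 17)

28P = (14, 17)


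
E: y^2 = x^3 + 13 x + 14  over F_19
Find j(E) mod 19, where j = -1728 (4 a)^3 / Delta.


Delta = -16(4 a^3 + 27 b^2) mod 19 = 3
-1728 * (4 a)^3 = -1728 * (4*13)^3 mod 19 = 8
j = 8 * 3^(-1) mod 19 = 9

j = 9 (mod 19)


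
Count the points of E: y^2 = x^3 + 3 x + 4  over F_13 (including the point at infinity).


For each x in F_13, count y with y^2 = x^3 + 3 x + 4 mod 13:
  x = 0: RHS = 4, y in [2, 11]  -> 2 point(s)
  x = 3: RHS = 1, y in [1, 12]  -> 2 point(s)
  x = 5: RHS = 1, y in [1, 12]  -> 2 point(s)
  x = 6: RHS = 4, y in [2, 11]  -> 2 point(s)
  x = 7: RHS = 4, y in [2, 11]  -> 2 point(s)
  x = 11: RHS = 3, y in [4, 9]  -> 2 point(s)
  x = 12: RHS = 0, y in [0]  -> 1 point(s)
Affine points: 13. Add the point at infinity: total = 14.

#E(F_13) = 14


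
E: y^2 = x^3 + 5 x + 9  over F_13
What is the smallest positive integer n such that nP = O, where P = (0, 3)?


Compute successive multiples of P until we hit O:
  1P = (0, 3)
  2P = (9, 9)
  3P = (3, 8)
  4P = (7, 7)
  5P = (5, 9)
  6P = (11, 2)
  7P = (12, 4)
  8P = (2, 12)
  ... (continuing to 17P)
  17P = O

ord(P) = 17


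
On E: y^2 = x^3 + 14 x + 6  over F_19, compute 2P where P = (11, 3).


Doubling: s = (3 x1^2 + a) / (2 y1)
s = (3*11^2 + 14) / (2*3) mod 19 = 9
x3 = s^2 - 2 x1 mod 19 = 9^2 - 2*11 = 2
y3 = s (x1 - x3) - y1 mod 19 = 9 * (11 - 2) - 3 = 2

2P = (2, 2)


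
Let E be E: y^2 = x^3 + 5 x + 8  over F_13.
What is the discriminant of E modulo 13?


4 a^3 + 27 b^2 = 4*5^3 + 27*8^2 = 500 + 1728 = 2228
Delta = -16 * (2228) = -35648
Delta mod 13 = 11

Delta = 11 (mod 13)


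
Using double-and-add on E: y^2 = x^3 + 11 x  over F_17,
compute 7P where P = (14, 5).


k = 7 = 111_2 (binary, LSB first: 111)
Double-and-add from P = (14, 5):
  bit 0 = 1: acc = O + (14, 5) = (14, 5)
  bit 1 = 1: acc = (14, 5) + (15, 15) = (3, 3)
  bit 2 = 1: acc = (3, 3) + (2, 8) = (3, 14)

7P = (3, 14)


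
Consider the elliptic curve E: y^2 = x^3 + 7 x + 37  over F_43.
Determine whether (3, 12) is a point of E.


Check whether y^2 = x^3 + 7 x + 37 (mod 43) for (x, y) = (3, 12).
LHS: y^2 = 12^2 mod 43 = 15
RHS: x^3 + 7 x + 37 = 3^3 + 7*3 + 37 mod 43 = 42
LHS != RHS

No, not on the curve


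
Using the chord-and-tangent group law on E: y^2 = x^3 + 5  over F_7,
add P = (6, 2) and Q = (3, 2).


P != Q, so use the chord formula.
s = (y2 - y1) / (x2 - x1) = (0) / (4) mod 7 = 0
x3 = s^2 - x1 - x2 mod 7 = 0^2 - 6 - 3 = 5
y3 = s (x1 - x3) - y1 mod 7 = 0 * (6 - 5) - 2 = 5

P + Q = (5, 5)


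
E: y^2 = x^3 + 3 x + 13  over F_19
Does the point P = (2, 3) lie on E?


Check whether y^2 = x^3 + 3 x + 13 (mod 19) for (x, y) = (2, 3).
LHS: y^2 = 3^2 mod 19 = 9
RHS: x^3 + 3 x + 13 = 2^3 + 3*2 + 13 mod 19 = 8
LHS != RHS

No, not on the curve


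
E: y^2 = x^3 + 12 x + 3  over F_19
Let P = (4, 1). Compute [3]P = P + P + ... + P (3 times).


k = 3 = 11_2 (binary, LSB first: 11)
Double-and-add from P = (4, 1):
  bit 0 = 1: acc = O + (4, 1) = (4, 1)
  bit 1 = 1: acc = (4, 1) + (18, 16) = (6, 5)

3P = (6, 5)


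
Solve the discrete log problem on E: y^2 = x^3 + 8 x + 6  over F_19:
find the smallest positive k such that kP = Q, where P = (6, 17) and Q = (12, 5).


Enumerate multiples of P until we hit Q = (12, 5):
  1P = (6, 17)
  2P = (12, 5)
Match found at i = 2.

k = 2


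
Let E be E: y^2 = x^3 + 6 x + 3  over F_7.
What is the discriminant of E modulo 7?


4 a^3 + 27 b^2 = 4*6^3 + 27*3^2 = 864 + 243 = 1107
Delta = -16 * (1107) = -17712
Delta mod 7 = 5

Delta = 5 (mod 7)


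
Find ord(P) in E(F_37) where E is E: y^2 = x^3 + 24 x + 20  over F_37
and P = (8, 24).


Compute successive multiples of P until we hit O:
  1P = (8, 24)
  2P = (32, 16)
  3P = (30, 8)
  4P = (35, 36)
  5P = (28, 0)
  6P = (35, 1)
  7P = (30, 29)
  8P = (32, 21)
  ... (continuing to 10P)
  10P = O

ord(P) = 10


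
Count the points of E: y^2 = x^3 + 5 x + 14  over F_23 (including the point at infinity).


For each x in F_23, count y with y^2 = x^3 + 5 x + 14 mod 23:
  x = 2: RHS = 9, y in [3, 20]  -> 2 point(s)
  x = 4: RHS = 6, y in [11, 12]  -> 2 point(s)
  x = 5: RHS = 3, y in [7, 16]  -> 2 point(s)
  x = 7: RHS = 1, y in [1, 22]  -> 2 point(s)
  x = 9: RHS = 6, y in [11, 12]  -> 2 point(s)
  x = 10: RHS = 6, y in [11, 12]  -> 2 point(s)
  x = 12: RHS = 8, y in [10, 13]  -> 2 point(s)
  x = 16: RHS = 4, y in [2, 21]  -> 2 point(s)
  x = 18: RHS = 2, y in [5, 18]  -> 2 point(s)
  x = 20: RHS = 18, y in [8, 15]  -> 2 point(s)
  x = 22: RHS = 8, y in [10, 13]  -> 2 point(s)
Affine points: 22. Add the point at infinity: total = 23.

#E(F_23) = 23


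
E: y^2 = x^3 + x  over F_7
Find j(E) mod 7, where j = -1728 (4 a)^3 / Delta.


Delta = -16(4 a^3 + 27 b^2) mod 7 = 6
-1728 * (4 a)^3 = -1728 * (4*1)^3 mod 7 = 1
j = 1 * 6^(-1) mod 7 = 6

j = 6 (mod 7)


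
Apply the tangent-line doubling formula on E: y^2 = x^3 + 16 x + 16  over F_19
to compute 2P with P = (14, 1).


Doubling: s = (3 x1^2 + a) / (2 y1)
s = (3*14^2 + 16) / (2*1) mod 19 = 17
x3 = s^2 - 2 x1 mod 19 = 17^2 - 2*14 = 14
y3 = s (x1 - x3) - y1 mod 19 = 17 * (14 - 14) - 1 = 18

2P = (14, 18)


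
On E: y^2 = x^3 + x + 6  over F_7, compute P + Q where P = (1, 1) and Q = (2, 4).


P != Q, so use the chord formula.
s = (y2 - y1) / (x2 - x1) = (3) / (1) mod 7 = 3
x3 = s^2 - x1 - x2 mod 7 = 3^2 - 1 - 2 = 6
y3 = s (x1 - x3) - y1 mod 7 = 3 * (1 - 6) - 1 = 5

P + Q = (6, 5)


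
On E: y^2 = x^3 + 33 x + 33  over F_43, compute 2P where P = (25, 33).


Doubling: s = (3 x1^2 + a) / (2 y1)
s = (3*25^2 + 33) / (2*33) mod 43 = 25
x3 = s^2 - 2 x1 mod 43 = 25^2 - 2*25 = 16
y3 = s (x1 - x3) - y1 mod 43 = 25 * (25 - 16) - 33 = 20

2P = (16, 20)


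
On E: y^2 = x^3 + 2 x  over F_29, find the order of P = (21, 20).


Compute successive multiples of P until we hit O:
  1P = (21, 20)
  2P = (9, 15)
  3P = (3, 2)
  4P = (6, 24)
  5P = (8, 21)
  6P = (23, 27)
  7P = (19, 16)
  8P = (22, 7)
  ... (continuing to 26P)
  26P = O

ord(P) = 26


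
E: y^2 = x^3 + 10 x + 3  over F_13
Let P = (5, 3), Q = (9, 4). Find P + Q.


P != Q, so use the chord formula.
s = (y2 - y1) / (x2 - x1) = (1) / (4) mod 13 = 10
x3 = s^2 - x1 - x2 mod 13 = 10^2 - 5 - 9 = 8
y3 = s (x1 - x3) - y1 mod 13 = 10 * (5 - 8) - 3 = 6

P + Q = (8, 6)


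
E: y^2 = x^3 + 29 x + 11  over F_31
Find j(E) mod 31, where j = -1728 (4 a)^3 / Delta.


Delta = -16(4 a^3 + 27 b^2) mod 31 = 10
-1728 * (4 a)^3 = -1728 * (4*29)^3 mod 31 = 27
j = 27 * 10^(-1) mod 31 = 12

j = 12 (mod 31)


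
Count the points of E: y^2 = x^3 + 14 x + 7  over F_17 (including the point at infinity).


For each x in F_17, count y with y^2 = x^3 + 14 x + 7 mod 17:
  x = 2: RHS = 9, y in [3, 14]  -> 2 point(s)
  x = 3: RHS = 8, y in [5, 12]  -> 2 point(s)
  x = 4: RHS = 8, y in [5, 12]  -> 2 point(s)
  x = 5: RHS = 15, y in [7, 10]  -> 2 point(s)
  x = 6: RHS = 1, y in [1, 16]  -> 2 point(s)
  x = 8: RHS = 2, y in [6, 11]  -> 2 point(s)
  x = 10: RHS = 8, y in [5, 12]  -> 2 point(s)
  x = 11: RHS = 13, y in [8, 9]  -> 2 point(s)
  x = 12: RHS = 16, y in [4, 13]  -> 2 point(s)
  x = 16: RHS = 9, y in [3, 14]  -> 2 point(s)
Affine points: 20. Add the point at infinity: total = 21.

#E(F_17) = 21


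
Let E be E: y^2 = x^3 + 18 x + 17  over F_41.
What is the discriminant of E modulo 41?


4 a^3 + 27 b^2 = 4*18^3 + 27*17^2 = 23328 + 7803 = 31131
Delta = -16 * (31131) = -498096
Delta mod 41 = 13

Delta = 13 (mod 41)


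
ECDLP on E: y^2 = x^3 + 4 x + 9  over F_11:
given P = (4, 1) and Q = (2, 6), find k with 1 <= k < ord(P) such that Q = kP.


Enumerate multiples of P until we hit Q = (2, 6):
  1P = (4, 1)
  2P = (8, 5)
  3P = (0, 3)
  4P = (10, 2)
  5P = (1, 5)
  6P = (9, 2)
  7P = (2, 6)
Match found at i = 7.

k = 7


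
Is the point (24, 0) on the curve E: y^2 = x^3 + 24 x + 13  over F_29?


Check whether y^2 = x^3 + 24 x + 13 (mod 29) for (x, y) = (24, 0).
LHS: y^2 = 0^2 mod 29 = 0
RHS: x^3 + 24 x + 13 = 24^3 + 24*24 + 13 mod 29 = 0
LHS = RHS

Yes, on the curve


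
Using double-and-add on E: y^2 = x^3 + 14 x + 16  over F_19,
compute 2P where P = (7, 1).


k = 2 = 10_2 (binary, LSB first: 01)
Double-and-add from P = (7, 1):
  bit 0 = 0: acc unchanged = O
  bit 1 = 1: acc = O + (11, 0) = (11, 0)

2P = (11, 0)


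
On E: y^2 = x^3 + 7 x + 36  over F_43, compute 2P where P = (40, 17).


Doubling: s = (3 x1^2 + a) / (2 y1)
s = (3*40^2 + 7) / (2*17) mod 43 = 1
x3 = s^2 - 2 x1 mod 43 = 1^2 - 2*40 = 7
y3 = s (x1 - x3) - y1 mod 43 = 1 * (40 - 7) - 17 = 16

2P = (7, 16)


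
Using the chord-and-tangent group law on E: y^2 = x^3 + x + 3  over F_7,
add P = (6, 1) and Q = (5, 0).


P != Q, so use the chord formula.
s = (y2 - y1) / (x2 - x1) = (6) / (6) mod 7 = 1
x3 = s^2 - x1 - x2 mod 7 = 1^2 - 6 - 5 = 4
y3 = s (x1 - x3) - y1 mod 7 = 1 * (6 - 4) - 1 = 1

P + Q = (4, 1)


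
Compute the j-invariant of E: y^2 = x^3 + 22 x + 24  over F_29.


Delta = -16(4 a^3 + 27 b^2) mod 29 = 16
-1728 * (4 a)^3 = -1728 * (4*22)^3 mod 29 = 12
j = 12 * 16^(-1) mod 29 = 8

j = 8 (mod 29)


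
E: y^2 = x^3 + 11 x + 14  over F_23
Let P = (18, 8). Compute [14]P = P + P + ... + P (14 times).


k = 14 = 1110_2 (binary, LSB first: 0111)
Double-and-add from P = (18, 8):
  bit 0 = 0: acc unchanged = O
  bit 1 = 1: acc = O + (22, 5) = (22, 5)
  bit 2 = 1: acc = (22, 5) + (15, 14) = (13, 13)
  bit 3 = 1: acc = (13, 13) + (1, 7) = (15, 9)

14P = (15, 9)


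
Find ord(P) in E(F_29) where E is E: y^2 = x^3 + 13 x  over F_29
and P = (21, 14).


Compute successive multiples of P until we hit O:
  1P = (21, 14)
  2P = (20, 13)
  3P = (18, 18)
  4P = (24, 19)
  5P = (19, 28)
  6P = (9, 18)
  7P = (12, 12)
  8P = (5, 25)
  ... (continuing to 20P)
  20P = O

ord(P) = 20


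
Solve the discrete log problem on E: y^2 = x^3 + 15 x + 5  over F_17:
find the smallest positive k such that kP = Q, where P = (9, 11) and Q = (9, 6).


Enumerate multiples of P until we hit Q = (9, 6):
  1P = (9, 11)
  2P = (15, 16)
  3P = (14, 16)
  4P = (12, 3)
  5P = (5, 1)
  6P = (5, 16)
  7P = (12, 14)
  8P = (14, 1)
  9P = (15, 1)
  10P = (9, 6)
Match found at i = 10.

k = 10


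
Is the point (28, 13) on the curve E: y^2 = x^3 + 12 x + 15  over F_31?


Check whether y^2 = x^3 + 12 x + 15 (mod 31) for (x, y) = (28, 13).
LHS: y^2 = 13^2 mod 31 = 14
RHS: x^3 + 12 x + 15 = 28^3 + 12*28 + 15 mod 31 = 14
LHS = RHS

Yes, on the curve


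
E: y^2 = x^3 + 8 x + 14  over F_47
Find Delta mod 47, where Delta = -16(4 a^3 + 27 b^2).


4 a^3 + 27 b^2 = 4*8^3 + 27*14^2 = 2048 + 5292 = 7340
Delta = -16 * (7340) = -117440
Delta mod 47 = 13

Delta = 13 (mod 47)


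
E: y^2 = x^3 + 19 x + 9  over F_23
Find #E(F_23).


For each x in F_23, count y with y^2 = x^3 + 19 x + 9 mod 23:
  x = 0: RHS = 9, y in [3, 20]  -> 2 point(s)
  x = 1: RHS = 6, y in [11, 12]  -> 2 point(s)
  x = 2: RHS = 9, y in [3, 20]  -> 2 point(s)
  x = 3: RHS = 1, y in [1, 22]  -> 2 point(s)
  x = 7: RHS = 2, y in [5, 18]  -> 2 point(s)
  x = 8: RHS = 6, y in [11, 12]  -> 2 point(s)
  x = 9: RHS = 12, y in [9, 14]  -> 2 point(s)
  x = 10: RHS = 3, y in [7, 16]  -> 2 point(s)
  x = 11: RHS = 8, y in [10, 13]  -> 2 point(s)
  x = 14: RHS = 6, y in [11, 12]  -> 2 point(s)
  x = 15: RHS = 12, y in [9, 14]  -> 2 point(s)
  x = 16: RHS = 16, y in [4, 19]  -> 2 point(s)
  x = 17: RHS = 1, y in [1, 22]  -> 2 point(s)
  x = 21: RHS = 9, y in [3, 20]  -> 2 point(s)
  x = 22: RHS = 12, y in [9, 14]  -> 2 point(s)
Affine points: 30. Add the point at infinity: total = 31.

#E(F_23) = 31


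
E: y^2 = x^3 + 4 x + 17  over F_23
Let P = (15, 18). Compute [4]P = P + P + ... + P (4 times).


k = 4 = 100_2 (binary, LSB first: 001)
Double-and-add from P = (15, 18):
  bit 0 = 0: acc unchanged = O
  bit 1 = 0: acc unchanged = O
  bit 2 = 1: acc = O + (13, 14) = (13, 14)

4P = (13, 14)


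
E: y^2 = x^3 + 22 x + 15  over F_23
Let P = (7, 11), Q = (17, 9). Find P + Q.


P != Q, so use the chord formula.
s = (y2 - y1) / (x2 - x1) = (21) / (10) mod 23 = 9
x3 = s^2 - x1 - x2 mod 23 = 9^2 - 7 - 17 = 11
y3 = s (x1 - x3) - y1 mod 23 = 9 * (7 - 11) - 11 = 22

P + Q = (11, 22)


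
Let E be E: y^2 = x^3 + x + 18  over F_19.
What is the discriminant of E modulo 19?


4 a^3 + 27 b^2 = 4*1^3 + 27*18^2 = 4 + 8748 = 8752
Delta = -16 * (8752) = -140032
Delta mod 19 = 17

Delta = 17 (mod 19)


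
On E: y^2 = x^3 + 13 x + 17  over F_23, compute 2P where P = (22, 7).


Doubling: s = (3 x1^2 + a) / (2 y1)
s = (3*22^2 + 13) / (2*7) mod 23 = 11
x3 = s^2 - 2 x1 mod 23 = 11^2 - 2*22 = 8
y3 = s (x1 - x3) - y1 mod 23 = 11 * (22 - 8) - 7 = 9

2P = (8, 9)


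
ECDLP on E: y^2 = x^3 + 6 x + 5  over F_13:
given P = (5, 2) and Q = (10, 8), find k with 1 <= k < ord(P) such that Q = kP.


Enumerate multiples of P until we hit Q = (10, 8):
  1P = (5, 2)
  2P = (6, 7)
  3P = (1, 5)
  4P = (10, 5)
  5P = (2, 5)
  6P = (7, 0)
  7P = (2, 8)
  8P = (10, 8)
Match found at i = 8.

k = 8


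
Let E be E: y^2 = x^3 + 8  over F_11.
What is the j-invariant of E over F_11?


Delta = -16(4 a^3 + 27 b^2) mod 11 = 6
-1728 * (4 a)^3 = -1728 * (4*0)^3 mod 11 = 0
j = 0 * 6^(-1) mod 11 = 0

j = 0 (mod 11)


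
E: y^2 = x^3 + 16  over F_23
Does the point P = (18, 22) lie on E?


Check whether y^2 = x^3 + 0 x + 16 (mod 23) for (x, y) = (18, 22).
LHS: y^2 = 22^2 mod 23 = 1
RHS: x^3 + 0 x + 16 = 18^3 + 0*18 + 16 mod 23 = 6
LHS != RHS

No, not on the curve


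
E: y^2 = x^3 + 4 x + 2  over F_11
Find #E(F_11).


For each x in F_11, count y with y^2 = x^3 + 4 x + 2 mod 11:
  x = 4: RHS = 5, y in [4, 7]  -> 2 point(s)
  x = 5: RHS = 4, y in [2, 9]  -> 2 point(s)
  x = 6: RHS = 0, y in [0]  -> 1 point(s)
Affine points: 5. Add the point at infinity: total = 6.

#E(F_11) = 6


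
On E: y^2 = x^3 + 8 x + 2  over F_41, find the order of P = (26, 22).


Compute successive multiples of P until we hit O:
  1P = (26, 22)
  2P = (29, 33)
  3P = (4, 4)
  4P = (32, 29)
  5P = (6, 15)
  6P = (0, 24)
  7P = (7, 27)
  8P = (10, 4)
  ... (continuing to 44P)
  44P = O

ord(P) = 44


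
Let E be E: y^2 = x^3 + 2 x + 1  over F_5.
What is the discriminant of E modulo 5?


4 a^3 + 27 b^2 = 4*2^3 + 27*1^2 = 32 + 27 = 59
Delta = -16 * (59) = -944
Delta mod 5 = 1

Delta = 1 (mod 5)


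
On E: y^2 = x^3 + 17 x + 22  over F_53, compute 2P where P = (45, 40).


Doubling: s = (3 x1^2 + a) / (2 y1)
s = (3*45^2 + 17) / (2*40) mod 53 = 47
x3 = s^2 - 2 x1 mod 53 = 47^2 - 2*45 = 52
y3 = s (x1 - x3) - y1 mod 53 = 47 * (45 - 52) - 40 = 2

2P = (52, 2)


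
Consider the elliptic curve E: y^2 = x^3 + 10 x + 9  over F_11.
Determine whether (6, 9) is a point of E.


Check whether y^2 = x^3 + 10 x + 9 (mod 11) for (x, y) = (6, 9).
LHS: y^2 = 9^2 mod 11 = 4
RHS: x^3 + 10 x + 9 = 6^3 + 10*6 + 9 mod 11 = 10
LHS != RHS

No, not on the curve


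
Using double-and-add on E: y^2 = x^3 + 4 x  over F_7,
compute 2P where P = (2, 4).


k = 2 = 10_2 (binary, LSB first: 01)
Double-and-add from P = (2, 4):
  bit 0 = 0: acc unchanged = O
  bit 1 = 1: acc = O + (0, 0) = (0, 0)

2P = (0, 0)


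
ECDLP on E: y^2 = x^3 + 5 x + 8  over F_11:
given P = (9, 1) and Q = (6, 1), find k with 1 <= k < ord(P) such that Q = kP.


Enumerate multiples of P until we hit Q = (6, 1):
  1P = (9, 1)
  2P = (2, 9)
  3P = (4, 9)
  4P = (1, 6)
  5P = (5, 2)
  6P = (6, 1)
Match found at i = 6.

k = 6


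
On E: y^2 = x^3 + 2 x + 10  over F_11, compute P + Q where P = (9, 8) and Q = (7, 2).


P != Q, so use the chord formula.
s = (y2 - y1) / (x2 - x1) = (5) / (9) mod 11 = 3
x3 = s^2 - x1 - x2 mod 11 = 3^2 - 9 - 7 = 4
y3 = s (x1 - x3) - y1 mod 11 = 3 * (9 - 4) - 8 = 7

P + Q = (4, 7)


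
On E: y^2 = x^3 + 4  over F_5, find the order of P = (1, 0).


Compute successive multiples of P until we hit O:
  1P = (1, 0)
  2P = O

ord(P) = 2


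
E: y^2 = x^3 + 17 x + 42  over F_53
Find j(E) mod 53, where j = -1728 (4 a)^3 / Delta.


Delta = -16(4 a^3 + 27 b^2) mod 53 = 3
-1728 * (4 a)^3 = -1728 * (4*17)^3 mod 53 = 14
j = 14 * 3^(-1) mod 53 = 40

j = 40 (mod 53)


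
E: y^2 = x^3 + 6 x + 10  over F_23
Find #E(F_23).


For each x in F_23, count y with y^2 = x^3 + 6 x + 10 mod 23:
  x = 3: RHS = 9, y in [3, 20]  -> 2 point(s)
  x = 4: RHS = 6, y in [11, 12]  -> 2 point(s)
  x = 5: RHS = 4, y in [2, 21]  -> 2 point(s)
  x = 6: RHS = 9, y in [3, 20]  -> 2 point(s)
  x = 7: RHS = 4, y in [2, 21]  -> 2 point(s)
  x = 8: RHS = 18, y in [8, 15]  -> 2 point(s)
  x = 10: RHS = 12, y in [9, 14]  -> 2 point(s)
  x = 11: RHS = 4, y in [2, 21]  -> 2 point(s)
  x = 12: RHS = 16, y in [4, 19]  -> 2 point(s)
  x = 13: RHS = 8, y in [10, 13]  -> 2 point(s)
  x = 14: RHS = 9, y in [3, 20]  -> 2 point(s)
  x = 15: RHS = 2, y in [5, 18]  -> 2 point(s)
  x = 16: RHS = 16, y in [4, 19]  -> 2 point(s)
  x = 18: RHS = 16, y in [4, 19]  -> 2 point(s)
  x = 21: RHS = 13, y in [6, 17]  -> 2 point(s)
  x = 22: RHS = 3, y in [7, 16]  -> 2 point(s)
Affine points: 32. Add the point at infinity: total = 33.

#E(F_23) = 33


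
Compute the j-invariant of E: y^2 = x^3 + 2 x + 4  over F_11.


Delta = -16(4 a^3 + 27 b^2) mod 11 = 1
-1728 * (4 a)^3 = -1728 * (4*2)^3 mod 11 = 5
j = 5 * 1^(-1) mod 11 = 5

j = 5 (mod 11)


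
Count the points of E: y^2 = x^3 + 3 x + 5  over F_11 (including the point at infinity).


For each x in F_11, count y with y^2 = x^3 + 3 x + 5 mod 11:
  x = 0: RHS = 5, y in [4, 7]  -> 2 point(s)
  x = 1: RHS = 9, y in [3, 8]  -> 2 point(s)
  x = 4: RHS = 4, y in [2, 9]  -> 2 point(s)
  x = 10: RHS = 1, y in [1, 10]  -> 2 point(s)
Affine points: 8. Add the point at infinity: total = 9.

#E(F_11) = 9


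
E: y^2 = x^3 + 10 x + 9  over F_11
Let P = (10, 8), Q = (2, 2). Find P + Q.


P != Q, so use the chord formula.
s = (y2 - y1) / (x2 - x1) = (5) / (3) mod 11 = 9
x3 = s^2 - x1 - x2 mod 11 = 9^2 - 10 - 2 = 3
y3 = s (x1 - x3) - y1 mod 11 = 9 * (10 - 3) - 8 = 0

P + Q = (3, 0)


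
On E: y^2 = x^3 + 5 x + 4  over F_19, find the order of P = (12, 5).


Compute successive multiples of P until we hit O:
  1P = (12, 5)
  2P = (14, 14)
  3P = (18, 6)
  4P = (17, 10)
  5P = (10, 16)
  6P = (13, 10)
  7P = (0, 17)
  8P = (8, 10)
  ... (continuing to 18P)
  18P = O

ord(P) = 18


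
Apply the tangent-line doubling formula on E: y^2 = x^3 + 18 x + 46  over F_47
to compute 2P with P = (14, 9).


Doubling: s = (3 x1^2 + a) / (2 y1)
s = (3*14^2 + 18) / (2*9) mod 47 = 18
x3 = s^2 - 2 x1 mod 47 = 18^2 - 2*14 = 14
y3 = s (x1 - x3) - y1 mod 47 = 18 * (14 - 14) - 9 = 38

2P = (14, 38)


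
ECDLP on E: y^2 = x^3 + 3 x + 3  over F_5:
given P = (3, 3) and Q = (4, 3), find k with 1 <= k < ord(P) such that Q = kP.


Enumerate multiples of P until we hit Q = (4, 3):
  1P = (3, 3)
  2P = (4, 2)
  3P = (4, 3)
Match found at i = 3.

k = 3


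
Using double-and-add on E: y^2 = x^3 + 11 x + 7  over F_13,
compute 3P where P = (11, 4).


k = 3 = 11_2 (binary, LSB first: 11)
Double-and-add from P = (11, 4):
  bit 0 = 1: acc = O + (11, 4) = (11, 4)
  bit 1 = 1: acc = (11, 4) + (8, 3) = (10, 5)

3P = (10, 5)


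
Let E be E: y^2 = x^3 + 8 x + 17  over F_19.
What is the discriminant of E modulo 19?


4 a^3 + 27 b^2 = 4*8^3 + 27*17^2 = 2048 + 7803 = 9851
Delta = -16 * (9851) = -157616
Delta mod 19 = 8

Delta = 8 (mod 19)


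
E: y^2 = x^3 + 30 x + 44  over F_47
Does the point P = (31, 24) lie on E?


Check whether y^2 = x^3 + 30 x + 44 (mod 47) for (x, y) = (31, 24).
LHS: y^2 = 24^2 mod 47 = 12
RHS: x^3 + 30 x + 44 = 31^3 + 30*31 + 44 mod 47 = 27
LHS != RHS

No, not on the curve


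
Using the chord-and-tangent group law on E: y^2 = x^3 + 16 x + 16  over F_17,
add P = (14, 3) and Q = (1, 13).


P != Q, so use the chord formula.
s = (y2 - y1) / (x2 - x1) = (10) / (4) mod 17 = 11
x3 = s^2 - x1 - x2 mod 17 = 11^2 - 14 - 1 = 4
y3 = s (x1 - x3) - y1 mod 17 = 11 * (14 - 4) - 3 = 5

P + Q = (4, 5)


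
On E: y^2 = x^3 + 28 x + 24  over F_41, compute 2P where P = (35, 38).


Doubling: s = (3 x1^2 + a) / (2 y1)
s = (3*35^2 + 28) / (2*38) mod 41 = 32
x3 = s^2 - 2 x1 mod 41 = 32^2 - 2*35 = 11
y3 = s (x1 - x3) - y1 mod 41 = 32 * (35 - 11) - 38 = 33

2P = (11, 33)


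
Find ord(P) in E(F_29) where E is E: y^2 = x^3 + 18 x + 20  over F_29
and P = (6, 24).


Compute successive multiples of P until we hit O:
  1P = (6, 24)
  2P = (18, 17)
  3P = (14, 0)
  4P = (18, 12)
  5P = (6, 5)
  6P = O

ord(P) = 6


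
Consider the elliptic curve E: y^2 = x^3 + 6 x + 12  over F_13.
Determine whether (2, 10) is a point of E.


Check whether y^2 = x^3 + 6 x + 12 (mod 13) for (x, y) = (2, 10).
LHS: y^2 = 10^2 mod 13 = 9
RHS: x^3 + 6 x + 12 = 2^3 + 6*2 + 12 mod 13 = 6
LHS != RHS

No, not on the curve


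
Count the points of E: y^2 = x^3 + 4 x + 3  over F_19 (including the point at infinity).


For each x in F_19, count y with y^2 = x^3 + 4 x + 3 mod 19:
  x = 2: RHS = 0, y in [0]  -> 1 point(s)
  x = 3: RHS = 4, y in [2, 17]  -> 2 point(s)
  x = 4: RHS = 7, y in [8, 11]  -> 2 point(s)
  x = 10: RHS = 17, y in [6, 13]  -> 2 point(s)
  x = 17: RHS = 6, y in [5, 14]  -> 2 point(s)
  x = 18: RHS = 17, y in [6, 13]  -> 2 point(s)
Affine points: 11. Add the point at infinity: total = 12.

#E(F_19) = 12


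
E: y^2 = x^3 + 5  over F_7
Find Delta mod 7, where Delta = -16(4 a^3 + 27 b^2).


4 a^3 + 27 b^2 = 4*0^3 + 27*5^2 = 0 + 675 = 675
Delta = -16 * (675) = -10800
Delta mod 7 = 1

Delta = 1 (mod 7)


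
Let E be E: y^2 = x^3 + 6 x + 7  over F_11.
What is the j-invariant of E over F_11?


Delta = -16(4 a^3 + 27 b^2) mod 11 = 10
-1728 * (4 a)^3 = -1728 * (4*6)^3 mod 11 = 3
j = 3 * 10^(-1) mod 11 = 8

j = 8 (mod 11)


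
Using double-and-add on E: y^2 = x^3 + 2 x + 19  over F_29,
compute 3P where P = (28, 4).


k = 3 = 11_2 (binary, LSB first: 11)
Double-and-add from P = (28, 4):
  bit 0 = 1: acc = O + (28, 4) = (28, 4)
  bit 1 = 1: acc = (28, 4) + (11, 3) = (18, 0)

3P = (18, 0)


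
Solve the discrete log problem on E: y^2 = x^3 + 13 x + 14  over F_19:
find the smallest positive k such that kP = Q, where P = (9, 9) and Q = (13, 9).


Enumerate multiples of P until we hit Q = (13, 9):
  1P = (9, 9)
  2P = (6, 2)
  3P = (1, 16)
  4P = (16, 9)
  5P = (13, 10)
  6P = (3, 2)
  7P = (11, 14)
  8P = (10, 17)
  9P = (7, 7)
  10P = (4, 15)
  11P = (12, 6)
  12P = (18, 0)
  13P = (12, 13)
  14P = (4, 4)
  15P = (7, 12)
  16P = (10, 2)
  17P = (11, 5)
  18P = (3, 17)
  19P = (13, 9)
Match found at i = 19.

k = 19


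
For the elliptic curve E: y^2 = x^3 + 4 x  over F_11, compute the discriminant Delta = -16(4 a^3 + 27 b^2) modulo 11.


4 a^3 + 27 b^2 = 4*4^3 + 27*0^2 = 256 + 0 = 256
Delta = -16 * (256) = -4096
Delta mod 11 = 7

Delta = 7 (mod 11)


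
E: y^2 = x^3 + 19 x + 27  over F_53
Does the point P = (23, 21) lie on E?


Check whether y^2 = x^3 + 19 x + 27 (mod 53) for (x, y) = (23, 21).
LHS: y^2 = 21^2 mod 53 = 17
RHS: x^3 + 19 x + 27 = 23^3 + 19*23 + 27 mod 53 = 17
LHS = RHS

Yes, on the curve


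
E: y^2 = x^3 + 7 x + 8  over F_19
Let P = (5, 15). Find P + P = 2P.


Doubling: s = (3 x1^2 + a) / (2 y1)
s = (3*5^2 + 7) / (2*15) mod 19 = 4
x3 = s^2 - 2 x1 mod 19 = 4^2 - 2*5 = 6
y3 = s (x1 - x3) - y1 mod 19 = 4 * (5 - 6) - 15 = 0

2P = (6, 0)


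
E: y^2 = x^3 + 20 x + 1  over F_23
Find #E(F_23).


For each x in F_23, count y with y^2 = x^3 + 20 x + 1 mod 23:
  x = 0: RHS = 1, y in [1, 22]  -> 2 point(s)
  x = 2: RHS = 3, y in [7, 16]  -> 2 point(s)
  x = 7: RHS = 1, y in [1, 22]  -> 2 point(s)
  x = 8: RHS = 6, y in [11, 12]  -> 2 point(s)
  x = 9: RHS = 13, y in [6, 17]  -> 2 point(s)
  x = 14: RHS = 12, y in [9, 14]  -> 2 point(s)
  x = 16: RHS = 1, y in [1, 22]  -> 2 point(s)
  x = 18: RHS = 6, y in [11, 12]  -> 2 point(s)
  x = 19: RHS = 18, y in [8, 15]  -> 2 point(s)
  x = 20: RHS = 6, y in [11, 12]  -> 2 point(s)
  x = 22: RHS = 3, y in [7, 16]  -> 2 point(s)
Affine points: 22. Add the point at infinity: total = 23.

#E(F_23) = 23
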